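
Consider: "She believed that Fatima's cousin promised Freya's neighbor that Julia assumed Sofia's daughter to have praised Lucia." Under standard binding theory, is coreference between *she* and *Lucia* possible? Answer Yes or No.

No

*Lucia* is an R-expression; Principle C requires it to be free (not bound by any c-commanding expression).
— she: subject of the matrix clause; the pronoun c-commands the R-expression — coreference blocked (Principle C).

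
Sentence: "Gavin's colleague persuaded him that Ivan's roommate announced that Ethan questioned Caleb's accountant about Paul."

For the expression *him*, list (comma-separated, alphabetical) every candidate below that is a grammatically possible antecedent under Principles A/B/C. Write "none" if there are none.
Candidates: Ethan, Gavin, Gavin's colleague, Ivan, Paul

*him* is a pronoun; Principle B requires it to be free in its binding domain — the matrix clause.
— Ethan: subject of the clause headed by 'questioned'; is c-commanded by the pronoun; coreference would bind this R-expression — blocked (Principle C).
— Gavin: possessor inside the subject DP of the matrix clause; does not c-command the pronoun — Principle B does not apply; allowed.
— Gavin's colleague: subject of the matrix clause; c-commands the pronoun within its binding domain — blocked (Principle B).
— Ivan: possessor inside the subject DP of the clause headed by 'announced'; is c-commanded by the pronoun; coreference would bind this R-expression — blocked (Principle C).
— Paul: second object of the clause headed by 'questioned'; is c-commanded by the pronoun; coreference would bind this R-expression — blocked (Principle C).

Gavin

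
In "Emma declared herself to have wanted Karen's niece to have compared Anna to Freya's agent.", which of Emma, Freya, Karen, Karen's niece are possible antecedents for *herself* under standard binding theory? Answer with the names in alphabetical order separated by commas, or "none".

*herself* is a reflexive; Principle A requires it to be bound within its binding domain — the matrix clause.
— Emma: subject of the matrix clause; c-commands the reflexive within its binding domain — allowed (Principle A).
— Freya: possessor inside the second object DP of the clause headed by 'compared'; does not c-command the reflexive — cannot bind it (Principle A).
— Karen: possessor inside the subject DP of the clause headed by 'compared'; does not c-command the reflexive — cannot bind it (Principle A).
— Karen's niece: subject of the clause headed by 'compared'; does not c-command the reflexive — cannot bind it (Principle A).

Emma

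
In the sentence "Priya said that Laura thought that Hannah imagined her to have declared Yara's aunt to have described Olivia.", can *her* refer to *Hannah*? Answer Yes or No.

*her* is a pronoun; Principle B requires it to be free in its binding domain — the clause headed by 'imagined'.
— Hannah: subject of the clause headed by 'imagined'; c-commands the pronoun within its binding domain — blocked (Principle B).

No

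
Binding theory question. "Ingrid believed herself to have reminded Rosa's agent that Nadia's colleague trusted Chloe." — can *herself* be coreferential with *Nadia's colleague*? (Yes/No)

No

*herself* is a reflexive; Principle A requires it to be bound within its binding domain — the matrix clause.
— Nadia's colleague: subject of the clause headed by 'trusted'; does not c-command the reflexive — cannot bind it (Principle A).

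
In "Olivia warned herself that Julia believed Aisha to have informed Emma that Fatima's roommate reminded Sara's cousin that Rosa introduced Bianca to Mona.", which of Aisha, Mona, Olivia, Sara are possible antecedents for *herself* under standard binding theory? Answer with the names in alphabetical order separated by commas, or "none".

*herself* is a reflexive; Principle A requires it to be bound within its binding domain — the matrix clause.
— Aisha: subject of the clause headed by 'informed'; does not c-command the reflexive — cannot bind it (Principle A).
— Mona: second object of the clause headed by 'introduced'; does not c-command the reflexive — cannot bind it (Principle A).
— Olivia: subject of the matrix clause; c-commands the reflexive within its binding domain — allowed (Principle A).
— Sara: possessor inside the object DP of the clause headed by 'reminded'; does not c-command the reflexive — cannot bind it (Principle A).

Olivia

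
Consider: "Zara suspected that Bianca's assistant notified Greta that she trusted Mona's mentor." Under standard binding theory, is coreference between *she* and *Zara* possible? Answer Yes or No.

*Zara* is an R-expression; Principle C requires it to be free (not bound by any c-commanding expression).
— she: subject of the clause headed by 'trusted'; the pronoun does not c-command the R-expression — coreference allowed.

Yes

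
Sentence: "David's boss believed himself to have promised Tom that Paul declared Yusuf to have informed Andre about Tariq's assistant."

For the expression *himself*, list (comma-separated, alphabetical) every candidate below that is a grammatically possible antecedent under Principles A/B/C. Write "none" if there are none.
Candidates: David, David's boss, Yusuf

David's boss

*himself* is a reflexive; Principle A requires it to be bound within its binding domain — the matrix clause.
— David: possessor inside the subject DP of the matrix clause; does not c-command the reflexive — cannot bind it (Principle A).
— David's boss: subject of the matrix clause; c-commands the reflexive within its binding domain — allowed (Principle A).
— Yusuf: subject of the clause headed by 'informed'; does not c-command the reflexive — cannot bind it (Principle A).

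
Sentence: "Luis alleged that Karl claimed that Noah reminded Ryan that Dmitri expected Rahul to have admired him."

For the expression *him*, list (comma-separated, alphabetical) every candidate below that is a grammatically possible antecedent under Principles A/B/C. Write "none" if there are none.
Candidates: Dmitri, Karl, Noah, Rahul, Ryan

Dmitri, Karl, Noah, Ryan

*him* is a pronoun; Principle B requires it to be free in its binding domain — the clause headed by 'admired'.
— Dmitri: subject of the clause headed by 'expected'; c-commands the pronoun but lies outside its binding domain — allowed.
— Karl: subject of the clause headed by 'claimed'; c-commands the pronoun but lies outside its binding domain — allowed.
— Noah: subject of the clause headed by 'reminded'; c-commands the pronoun but lies outside its binding domain — allowed.
— Rahul: subject of the clause headed by 'admired'; c-commands the pronoun within its binding domain — blocked (Principle B).
— Ryan: object of the clause headed by 'reminded'; c-commands the pronoun but lies outside its binding domain — allowed.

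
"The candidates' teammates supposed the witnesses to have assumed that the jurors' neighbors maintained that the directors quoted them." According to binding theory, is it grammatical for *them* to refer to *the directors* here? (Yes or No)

*the directors* is an R-expression; Principle C requires it to be free (not bound by any c-commanding expression).
— them: object of the clause headed by 'quoted'; the R-expression locally c-commands the pronoun — coreference blocked (Principle B on the pronoun).

No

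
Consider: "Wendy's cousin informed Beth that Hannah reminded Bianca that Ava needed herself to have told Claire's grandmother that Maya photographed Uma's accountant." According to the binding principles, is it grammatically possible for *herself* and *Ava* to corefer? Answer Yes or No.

*herself* is a reflexive; Principle A requires it to be bound within its binding domain — the clause headed by 'needed'.
— Ava: subject of the clause headed by 'needed'; c-commands the reflexive within its binding domain — allowed (Principle A).

Yes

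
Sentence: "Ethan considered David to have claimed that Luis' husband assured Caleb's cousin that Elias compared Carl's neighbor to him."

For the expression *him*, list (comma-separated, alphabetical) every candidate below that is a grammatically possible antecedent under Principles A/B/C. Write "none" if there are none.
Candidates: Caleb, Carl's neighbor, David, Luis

Caleb, David, Luis

*him* is a pronoun; Principle B requires it to be free in its binding domain — the clause headed by 'compared'.
— Caleb: possessor inside the object DP of the clause headed by 'assured'; does not c-command the pronoun — Principle B does not apply; allowed.
— Carl's neighbor: object of the clause headed by 'compared'; c-commands the pronoun within its binding domain — blocked (Principle B).
— David: subject of the clause headed by 'claimed'; c-commands the pronoun but lies outside its binding domain — allowed.
— Luis: possessor inside the subject DP of the clause headed by 'assured'; does not c-command the pronoun — Principle B does not apply; allowed.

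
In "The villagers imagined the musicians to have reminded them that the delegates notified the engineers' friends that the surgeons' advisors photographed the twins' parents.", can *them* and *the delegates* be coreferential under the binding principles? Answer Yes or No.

No

*the delegates* is an R-expression; Principle C requires it to be free (not bound by any c-commanding expression).
— them: object of the clause headed by 'reminded'; the pronoun c-commands the R-expression — coreference blocked (Principle C).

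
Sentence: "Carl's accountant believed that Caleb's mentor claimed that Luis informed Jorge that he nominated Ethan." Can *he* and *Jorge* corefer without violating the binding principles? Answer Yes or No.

Yes

*Jorge* is an R-expression; Principle C requires it to be free (not bound by any c-commanding expression).
— he: subject of the clause headed by 'nominated'; the pronoun does not c-command the R-expression — coreference allowed.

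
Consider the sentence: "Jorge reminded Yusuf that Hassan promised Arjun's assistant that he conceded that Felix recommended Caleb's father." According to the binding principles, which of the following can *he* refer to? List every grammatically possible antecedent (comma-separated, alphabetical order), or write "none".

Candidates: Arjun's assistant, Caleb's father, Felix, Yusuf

Arjun's assistant, Yusuf

*he* is a pronoun; Principle B requires it to be free in its binding domain — the clause headed by 'conceded'.
— Arjun's assistant: object of the clause headed by 'promised'; c-commands the pronoun but lies outside its binding domain — allowed.
— Caleb's father: object of the clause headed by 'recommended'; is c-commanded by the pronoun; coreference would bind this R-expression — blocked (Principle C).
— Felix: subject of the clause headed by 'recommended'; is c-commanded by the pronoun; coreference would bind this R-expression — blocked (Principle C).
— Yusuf: object of the matrix clause; c-commands the pronoun but lies outside its binding domain — allowed.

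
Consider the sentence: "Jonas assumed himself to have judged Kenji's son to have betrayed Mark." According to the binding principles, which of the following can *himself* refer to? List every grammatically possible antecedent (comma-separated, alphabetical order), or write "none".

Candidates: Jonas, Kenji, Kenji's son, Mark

*himself* is a reflexive; Principle A requires it to be bound within its binding domain — the matrix clause.
— Jonas: subject of the matrix clause; c-commands the reflexive within its binding domain — allowed (Principle A).
— Kenji: possessor inside the subject DP of the clause headed by 'betrayed'; does not c-command the reflexive — cannot bind it (Principle A).
— Kenji's son: subject of the clause headed by 'betrayed'; does not c-command the reflexive — cannot bind it (Principle A).
— Mark: object of the clause headed by 'betrayed'; does not c-command the reflexive — cannot bind it (Principle A).

Jonas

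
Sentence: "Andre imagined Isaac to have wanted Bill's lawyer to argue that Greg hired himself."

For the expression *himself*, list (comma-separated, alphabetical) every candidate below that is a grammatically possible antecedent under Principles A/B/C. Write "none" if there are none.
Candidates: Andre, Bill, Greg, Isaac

*himself* is a reflexive; Principle A requires it to be bound within its binding domain — the clause headed by 'hired'.
— Andre: subject of the matrix clause; c-commands the reflexive but lies outside its binding domain — cannot bind it (Principle A).
— Bill: possessor inside the subject DP of the clause headed by 'argue'; does not c-command the reflexive — cannot bind it (Principle A).
— Greg: subject of the clause headed by 'hired'; c-commands the reflexive within its binding domain — allowed (Principle A).
— Isaac: subject of the clause headed by 'wanted'; c-commands the reflexive but lies outside its binding domain — cannot bind it (Principle A).

Greg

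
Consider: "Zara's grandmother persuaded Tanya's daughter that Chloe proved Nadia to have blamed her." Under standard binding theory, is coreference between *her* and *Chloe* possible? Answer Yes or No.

*Chloe* is an R-expression; Principle C requires it to be free (not bound by any c-commanding expression).
— her: object of the clause headed by 'blamed'; the pronoun does not c-command the R-expression — coreference allowed.

Yes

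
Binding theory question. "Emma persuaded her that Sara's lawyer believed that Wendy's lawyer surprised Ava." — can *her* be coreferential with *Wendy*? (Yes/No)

*her* is a pronoun; Principle B requires it to be free in its binding domain — the matrix clause.
— Wendy: possessor inside the subject DP of the clause headed by 'surprised'; is c-commanded by the pronoun; coreference would bind this R-expression — blocked (Principle C).

No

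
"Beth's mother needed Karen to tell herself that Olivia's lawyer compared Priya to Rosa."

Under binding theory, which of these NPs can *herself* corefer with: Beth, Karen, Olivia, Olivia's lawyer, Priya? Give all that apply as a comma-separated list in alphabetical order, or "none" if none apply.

*herself* is a reflexive; Principle A requires it to be bound within its binding domain — the clause headed by 'tell'.
— Beth: possessor inside the subject DP of the matrix clause; does not c-command the reflexive — cannot bind it (Principle A).
— Karen: subject of the clause headed by 'tell'; c-commands the reflexive within its binding domain — allowed (Principle A).
— Olivia: possessor inside the subject DP of the clause headed by 'compared'; does not c-command the reflexive — cannot bind it (Principle A).
— Olivia's lawyer: subject of the clause headed by 'compared'; does not c-command the reflexive — cannot bind it (Principle A).
— Priya: object of the clause headed by 'compared'; does not c-command the reflexive — cannot bind it (Principle A).

Karen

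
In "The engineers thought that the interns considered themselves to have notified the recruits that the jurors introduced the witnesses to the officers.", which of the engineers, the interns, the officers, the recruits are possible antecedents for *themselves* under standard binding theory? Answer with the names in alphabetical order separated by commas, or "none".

the interns

*themselves* is a reflexive; Principle A requires it to be bound within its binding domain — the clause headed by 'considered'.
— the engineers: subject of the matrix clause; c-commands the reflexive but lies outside its binding domain — cannot bind it (Principle A).
— the interns: subject of the clause headed by 'considered'; c-commands the reflexive within its binding domain — allowed (Principle A).
— the officers: second object of the clause headed by 'introduced'; does not c-command the reflexive — cannot bind it (Principle A).
— the recruits: object of the clause headed by 'notified'; does not c-command the reflexive — cannot bind it (Principle A).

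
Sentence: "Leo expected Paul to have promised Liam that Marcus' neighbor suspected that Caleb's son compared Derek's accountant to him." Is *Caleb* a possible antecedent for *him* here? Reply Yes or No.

*him* is a pronoun; Principle B requires it to be free in its binding domain — the clause headed by 'compared'.
— Caleb: possessor inside the subject DP of the clause headed by 'compared'; does not c-command the pronoun — Principle B does not apply; allowed.

Yes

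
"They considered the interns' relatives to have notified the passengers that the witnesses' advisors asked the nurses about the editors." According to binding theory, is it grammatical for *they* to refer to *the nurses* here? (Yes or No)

No

*the nurses* is an R-expression; Principle C requires it to be free (not bound by any c-commanding expression).
— they: subject of the matrix clause; the pronoun c-commands the R-expression — coreference blocked (Principle C).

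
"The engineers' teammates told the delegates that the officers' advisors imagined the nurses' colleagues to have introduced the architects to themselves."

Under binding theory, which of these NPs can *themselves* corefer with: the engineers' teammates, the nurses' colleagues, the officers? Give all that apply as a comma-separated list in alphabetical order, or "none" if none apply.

the nurses' colleagues

*themselves* is a reflexive; Principle A requires it to be bound within its binding domain — the clause headed by 'introduced'.
— the engineers' teammates: subject of the matrix clause; c-commands the reflexive but lies outside its binding domain — cannot bind it (Principle A).
— the nurses' colleagues: subject of the clause headed by 'introduced'; c-commands the reflexive within its binding domain — allowed (Principle A).
— the officers: possessor inside the subject DP of the clause headed by 'imagined'; does not c-command the reflexive — cannot bind it (Principle A).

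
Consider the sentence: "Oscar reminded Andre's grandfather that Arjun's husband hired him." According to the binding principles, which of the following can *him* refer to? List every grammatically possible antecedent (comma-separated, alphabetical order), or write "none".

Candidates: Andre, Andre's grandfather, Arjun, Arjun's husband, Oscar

Andre, Andre's grandfather, Arjun, Oscar

*him* is a pronoun; Principle B requires it to be free in its binding domain — the clause headed by 'hired'.
— Andre: possessor inside the object DP of the matrix clause; does not c-command the pronoun — Principle B does not apply; allowed.
— Andre's grandfather: object of the matrix clause; c-commands the pronoun but lies outside its binding domain — allowed.
— Arjun: possessor inside the subject DP of the clause headed by 'hired'; does not c-command the pronoun — Principle B does not apply; allowed.
— Arjun's husband: subject of the clause headed by 'hired'; c-commands the pronoun within its binding domain — blocked (Principle B).
— Oscar: subject of the matrix clause; c-commands the pronoun but lies outside its binding domain — allowed.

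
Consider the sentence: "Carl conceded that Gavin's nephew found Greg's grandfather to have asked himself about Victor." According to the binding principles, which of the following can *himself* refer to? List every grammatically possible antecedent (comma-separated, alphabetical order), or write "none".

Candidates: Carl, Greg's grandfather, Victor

*himself* is a reflexive; Principle A requires it to be bound within its binding domain — the clause headed by 'asked'.
— Carl: subject of the matrix clause; c-commands the reflexive but lies outside its binding domain — cannot bind it (Principle A).
— Greg's grandfather: subject of the clause headed by 'asked'; c-commands the reflexive within its binding domain — allowed (Principle A).
— Victor: second object of the clause headed by 'asked'; does not c-command the reflexive — cannot bind it (Principle A).

Greg's grandfather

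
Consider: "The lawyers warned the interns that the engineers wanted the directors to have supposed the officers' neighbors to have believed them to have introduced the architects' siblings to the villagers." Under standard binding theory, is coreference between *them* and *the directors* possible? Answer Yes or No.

Yes

*the directors* is an R-expression; Principle C requires it to be free (not bound by any c-commanding expression).
— them: subject of the clause headed by 'introduced'; the pronoun does not c-command the R-expression — coreference allowed.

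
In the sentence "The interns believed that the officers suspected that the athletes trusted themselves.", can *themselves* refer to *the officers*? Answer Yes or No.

*themselves* is a reflexive; Principle A requires it to be bound within its binding domain — the clause headed by 'trusted'.
— the officers: subject of the clause headed by 'suspected'; c-commands the reflexive but lies outside its binding domain — cannot bind it (Principle A).

No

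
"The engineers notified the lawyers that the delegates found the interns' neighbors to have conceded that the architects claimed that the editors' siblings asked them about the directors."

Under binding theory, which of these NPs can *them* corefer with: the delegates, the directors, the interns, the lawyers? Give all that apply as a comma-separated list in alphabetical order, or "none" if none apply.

the delegates, the interns, the lawyers

*them* is a pronoun; Principle B requires it to be free in its binding domain — the clause headed by 'asked'.
— the delegates: subject of the clause headed by 'found'; c-commands the pronoun but lies outside its binding domain — allowed.
— the directors: second object of the clause headed by 'asked'; is c-commanded by the pronoun; coreference would bind this R-expression — blocked (Principle C).
— the interns: possessor inside the subject DP of the clause headed by 'conceded'; does not c-command the pronoun — Principle B does not apply; allowed.
— the lawyers: object of the matrix clause; c-commands the pronoun but lies outside its binding domain — allowed.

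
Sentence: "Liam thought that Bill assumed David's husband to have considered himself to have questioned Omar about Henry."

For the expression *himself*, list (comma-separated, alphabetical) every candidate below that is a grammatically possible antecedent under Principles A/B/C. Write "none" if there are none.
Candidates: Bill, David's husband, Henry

*himself* is a reflexive; Principle A requires it to be bound within its binding domain — the clause headed by 'considered'.
— Bill: subject of the clause headed by 'assumed'; c-commands the reflexive but lies outside its binding domain — cannot bind it (Principle A).
— David's husband: subject of the clause headed by 'considered'; c-commands the reflexive within its binding domain — allowed (Principle A).
— Henry: second object of the clause headed by 'questioned'; does not c-command the reflexive — cannot bind it (Principle A).

David's husband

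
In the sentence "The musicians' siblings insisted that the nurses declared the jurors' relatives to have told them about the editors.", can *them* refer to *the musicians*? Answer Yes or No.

Yes

*them* is a pronoun; Principle B requires it to be free in its binding domain — the clause headed by 'told'.
— the musicians: possessor inside the subject DP of the matrix clause; does not c-command the pronoun — Principle B does not apply; allowed.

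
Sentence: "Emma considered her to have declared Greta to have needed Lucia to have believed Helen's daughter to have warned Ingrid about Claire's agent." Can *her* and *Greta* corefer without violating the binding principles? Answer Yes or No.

*Greta* is an R-expression; Principle C requires it to be free (not bound by any c-commanding expression).
— her: subject of the clause headed by 'declared'; the pronoun c-commands the R-expression — coreference blocked (Principle C).

No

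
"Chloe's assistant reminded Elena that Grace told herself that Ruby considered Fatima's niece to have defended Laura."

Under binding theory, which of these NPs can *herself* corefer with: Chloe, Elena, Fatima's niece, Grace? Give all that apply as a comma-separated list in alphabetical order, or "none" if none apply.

Grace

*herself* is a reflexive; Principle A requires it to be bound within its binding domain — the clause headed by 'told'.
— Chloe: possessor inside the subject DP of the matrix clause; does not c-command the reflexive — cannot bind it (Principle A).
— Elena: object of the matrix clause; c-commands the reflexive but lies outside its binding domain — cannot bind it (Principle A).
— Fatima's niece: subject of the clause headed by 'defended'; does not c-command the reflexive — cannot bind it (Principle A).
— Grace: subject of the clause headed by 'told'; c-commands the reflexive within its binding domain — allowed (Principle A).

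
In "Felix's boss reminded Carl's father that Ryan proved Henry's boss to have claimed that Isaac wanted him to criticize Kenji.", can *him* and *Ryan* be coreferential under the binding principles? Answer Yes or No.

Yes

*Ryan* is an R-expression; Principle C requires it to be free (not bound by any c-commanding expression).
— him: subject of the clause headed by 'criticize'; the pronoun does not c-command the R-expression — coreference allowed.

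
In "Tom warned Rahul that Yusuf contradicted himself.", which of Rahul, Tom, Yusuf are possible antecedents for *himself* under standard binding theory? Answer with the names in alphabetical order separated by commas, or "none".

Yusuf

*himself* is a reflexive; Principle A requires it to be bound within its binding domain — the clause headed by 'contradicted'.
— Rahul: object of the matrix clause; c-commands the reflexive but lies outside its binding domain — cannot bind it (Principle A).
— Tom: subject of the matrix clause; c-commands the reflexive but lies outside its binding domain — cannot bind it (Principle A).
— Yusuf: subject of the clause headed by 'contradicted'; c-commands the reflexive within its binding domain — allowed (Principle A).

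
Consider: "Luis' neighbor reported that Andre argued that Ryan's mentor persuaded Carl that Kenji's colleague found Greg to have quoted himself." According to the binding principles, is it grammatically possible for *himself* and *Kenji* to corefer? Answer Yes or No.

*himself* is a reflexive; Principle A requires it to be bound within its binding domain — the clause headed by 'quoted'.
— Kenji: possessor inside the subject DP of the clause headed by 'found'; does not c-command the reflexive — cannot bind it (Principle A).

No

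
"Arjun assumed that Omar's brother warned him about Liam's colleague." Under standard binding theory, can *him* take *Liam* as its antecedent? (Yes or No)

No

*him* is a pronoun; Principle B requires it to be free in its binding domain — the clause headed by 'warned'.
— Liam: possessor inside the second object DP of the clause headed by 'warned'; is c-commanded by the pronoun; coreference would bind this R-expression — blocked (Principle C).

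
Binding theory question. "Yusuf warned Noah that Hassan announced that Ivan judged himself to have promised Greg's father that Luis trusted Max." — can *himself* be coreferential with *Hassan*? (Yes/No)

No

*himself* is a reflexive; Principle A requires it to be bound within its binding domain — the clause headed by 'judged'.
— Hassan: subject of the clause headed by 'announced'; c-commands the reflexive but lies outside its binding domain — cannot bind it (Principle A).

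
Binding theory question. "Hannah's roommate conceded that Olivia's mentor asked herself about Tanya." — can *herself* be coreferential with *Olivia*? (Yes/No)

No

*herself* is a reflexive; Principle A requires it to be bound within its binding domain — the clause headed by 'asked'.
— Olivia: possessor inside the subject DP of the clause headed by 'asked'; does not c-command the reflexive — cannot bind it (Principle A).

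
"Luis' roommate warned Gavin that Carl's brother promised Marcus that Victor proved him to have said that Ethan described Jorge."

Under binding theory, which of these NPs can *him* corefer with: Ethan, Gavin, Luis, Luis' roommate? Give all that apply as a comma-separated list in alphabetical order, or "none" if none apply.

Gavin, Luis, Luis' roommate

*him* is a pronoun; Principle B requires it to be free in its binding domain — the clause headed by 'proved'.
— Ethan: subject of the clause headed by 'described'; is c-commanded by the pronoun; coreference would bind this R-expression — blocked (Principle C).
— Gavin: object of the matrix clause; c-commands the pronoun but lies outside its binding domain — allowed.
— Luis: possessor inside the subject DP of the matrix clause; does not c-command the pronoun — Principle B does not apply; allowed.
— Luis' roommate: subject of the matrix clause; c-commands the pronoun but lies outside its binding domain — allowed.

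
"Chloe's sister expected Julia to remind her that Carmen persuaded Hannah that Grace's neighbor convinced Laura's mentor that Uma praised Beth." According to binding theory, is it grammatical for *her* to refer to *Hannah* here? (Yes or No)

No

*Hannah* is an R-expression; Principle C requires it to be free (not bound by any c-commanding expression).
— her: object of the clause headed by 'remind'; the pronoun c-commands the R-expression — coreference blocked (Principle C).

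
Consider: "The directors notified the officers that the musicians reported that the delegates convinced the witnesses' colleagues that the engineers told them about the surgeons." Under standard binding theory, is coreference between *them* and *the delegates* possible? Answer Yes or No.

*the delegates* is an R-expression; Principle C requires it to be free (not bound by any c-commanding expression).
— them: object of the clause headed by 'told'; the pronoun does not c-command the R-expression — coreference allowed.

Yes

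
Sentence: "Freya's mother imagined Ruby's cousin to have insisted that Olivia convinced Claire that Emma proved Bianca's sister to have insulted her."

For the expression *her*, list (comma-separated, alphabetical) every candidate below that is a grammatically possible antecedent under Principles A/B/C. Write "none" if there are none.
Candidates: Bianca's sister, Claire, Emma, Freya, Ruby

Claire, Emma, Freya, Ruby

*her* is a pronoun; Principle B requires it to be free in its binding domain — the clause headed by 'insulted'.
— Bianca's sister: subject of the clause headed by 'insulted'; c-commands the pronoun within its binding domain — blocked (Principle B).
— Claire: object of the clause headed by 'convinced'; c-commands the pronoun but lies outside its binding domain — allowed.
— Emma: subject of the clause headed by 'proved'; c-commands the pronoun but lies outside its binding domain — allowed.
— Freya: possessor inside the subject DP of the matrix clause; does not c-command the pronoun — Principle B does not apply; allowed.
— Ruby: possessor inside the subject DP of the clause headed by 'insisted'; does not c-command the pronoun — Principle B does not apply; allowed.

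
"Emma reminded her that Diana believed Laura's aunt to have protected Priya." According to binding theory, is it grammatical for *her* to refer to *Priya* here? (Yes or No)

*Priya* is an R-expression; Principle C requires it to be free (not bound by any c-commanding expression).
— her: object of the matrix clause; the pronoun c-commands the R-expression — coreference blocked (Principle C).

No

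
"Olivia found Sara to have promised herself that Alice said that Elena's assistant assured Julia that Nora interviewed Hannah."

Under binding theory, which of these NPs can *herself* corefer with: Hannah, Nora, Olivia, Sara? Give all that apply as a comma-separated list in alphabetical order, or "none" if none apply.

*herself* is a reflexive; Principle A requires it to be bound within its binding domain — the clause headed by 'promised'.
— Hannah: object of the clause headed by 'interviewed'; does not c-command the reflexive — cannot bind it (Principle A).
— Nora: subject of the clause headed by 'interviewed'; does not c-command the reflexive — cannot bind it (Principle A).
— Olivia: subject of the matrix clause; c-commands the reflexive but lies outside its binding domain — cannot bind it (Principle A).
— Sara: subject of the clause headed by 'promised'; c-commands the reflexive within its binding domain — allowed (Principle A).

Sara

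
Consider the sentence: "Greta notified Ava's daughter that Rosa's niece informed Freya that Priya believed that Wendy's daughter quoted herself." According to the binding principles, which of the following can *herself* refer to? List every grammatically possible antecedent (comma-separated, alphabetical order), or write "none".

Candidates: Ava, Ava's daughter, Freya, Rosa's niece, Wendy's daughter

Wendy's daughter

*herself* is a reflexive; Principle A requires it to be bound within its binding domain — the clause headed by 'quoted'.
— Ava: possessor inside the object DP of the matrix clause; does not c-command the reflexive — cannot bind it (Principle A).
— Ava's daughter: object of the matrix clause; c-commands the reflexive but lies outside its binding domain — cannot bind it (Principle A).
— Freya: object of the clause headed by 'informed'; c-commands the reflexive but lies outside its binding domain — cannot bind it (Principle A).
— Rosa's niece: subject of the clause headed by 'informed'; c-commands the reflexive but lies outside its binding domain — cannot bind it (Principle A).
— Wendy's daughter: subject of the clause headed by 'quoted'; c-commands the reflexive within its binding domain — allowed (Principle A).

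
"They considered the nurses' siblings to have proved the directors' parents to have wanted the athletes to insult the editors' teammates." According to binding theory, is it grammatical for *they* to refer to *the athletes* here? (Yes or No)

*the athletes* is an R-expression; Principle C requires it to be free (not bound by any c-commanding expression).
— they: subject of the matrix clause; the pronoun c-commands the R-expression — coreference blocked (Principle C).

No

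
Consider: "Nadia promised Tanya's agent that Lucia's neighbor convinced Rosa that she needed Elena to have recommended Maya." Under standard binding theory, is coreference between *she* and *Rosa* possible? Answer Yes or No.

Yes

*Rosa* is an R-expression; Principle C requires it to be free (not bound by any c-commanding expression).
— she: subject of the clause headed by 'needed'; the pronoun does not c-command the R-expression — coreference allowed.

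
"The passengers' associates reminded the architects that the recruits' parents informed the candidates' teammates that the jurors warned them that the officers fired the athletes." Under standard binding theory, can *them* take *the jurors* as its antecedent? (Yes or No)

*them* is a pronoun; Principle B requires it to be free in its binding domain — the clause headed by 'warned'.
— the jurors: subject of the clause headed by 'warned'; c-commands the pronoun within its binding domain — blocked (Principle B).

No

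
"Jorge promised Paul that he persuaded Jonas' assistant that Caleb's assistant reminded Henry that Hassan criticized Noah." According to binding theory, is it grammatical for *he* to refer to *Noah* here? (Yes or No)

No

*Noah* is an R-expression; Principle C requires it to be free (not bound by any c-commanding expression).
— he: subject of the clause headed by 'persuaded'; the pronoun c-commands the R-expression — coreference blocked (Principle C).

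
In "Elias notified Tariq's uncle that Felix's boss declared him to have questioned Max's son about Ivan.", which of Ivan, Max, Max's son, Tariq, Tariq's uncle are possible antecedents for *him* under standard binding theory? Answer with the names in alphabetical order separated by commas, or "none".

*him* is a pronoun; Principle B requires it to be free in its binding domain — the clause headed by 'declared'.
— Ivan: second object of the clause headed by 'questioned'; is c-commanded by the pronoun; coreference would bind this R-expression — blocked (Principle C).
— Max: possessor inside the object DP of the clause headed by 'questioned'; is c-commanded by the pronoun; coreference would bind this R-expression — blocked (Principle C).
— Max's son: object of the clause headed by 'questioned'; is c-commanded by the pronoun; coreference would bind this R-expression — blocked (Principle C).
— Tariq: possessor inside the object DP of the matrix clause; does not c-command the pronoun — Principle B does not apply; allowed.
— Tariq's uncle: object of the matrix clause; c-commands the pronoun but lies outside its binding domain — allowed.

Tariq, Tariq's uncle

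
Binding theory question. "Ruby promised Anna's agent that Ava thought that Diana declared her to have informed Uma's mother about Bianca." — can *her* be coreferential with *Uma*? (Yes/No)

*her* is a pronoun; Principle B requires it to be free in its binding domain — the clause headed by 'declared'.
— Uma: possessor inside the object DP of the clause headed by 'informed'; is c-commanded by the pronoun; coreference would bind this R-expression — blocked (Principle C).

No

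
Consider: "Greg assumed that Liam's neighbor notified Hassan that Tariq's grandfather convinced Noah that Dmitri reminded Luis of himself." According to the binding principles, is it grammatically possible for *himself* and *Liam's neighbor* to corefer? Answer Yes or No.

*himself* is a reflexive; Principle A requires it to be bound within its binding domain — the clause headed by 'reminded'.
— Liam's neighbor: subject of the clause headed by 'notified'; c-commands the reflexive but lies outside its binding domain — cannot bind it (Principle A).

No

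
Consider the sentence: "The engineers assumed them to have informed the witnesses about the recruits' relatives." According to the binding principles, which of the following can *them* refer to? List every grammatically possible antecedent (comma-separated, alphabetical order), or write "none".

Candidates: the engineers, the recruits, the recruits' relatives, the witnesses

*them* is a pronoun; Principle B requires it to be free in its binding domain — the matrix clause.
— the engineers: subject of the matrix clause; c-commands the pronoun within its binding domain — blocked (Principle B).
— the recruits: possessor inside the second object DP of the clause headed by 'informed'; is c-commanded by the pronoun; coreference would bind this R-expression — blocked (Principle C).
— the recruits' relatives: second object of the clause headed by 'informed'; is c-commanded by the pronoun; coreference would bind this R-expression — blocked (Principle C).
— the witnesses: object of the clause headed by 'informed'; is c-commanded by the pronoun; coreference would bind this R-expression — blocked (Principle C).

none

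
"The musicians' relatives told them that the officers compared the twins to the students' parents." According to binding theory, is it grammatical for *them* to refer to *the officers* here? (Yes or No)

No

*the officers* is an R-expression; Principle C requires it to be free (not bound by any c-commanding expression).
— them: object of the matrix clause; the pronoun c-commands the R-expression — coreference blocked (Principle C).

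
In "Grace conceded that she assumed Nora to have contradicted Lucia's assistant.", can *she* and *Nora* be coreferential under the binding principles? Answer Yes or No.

*Nora* is an R-expression; Principle C requires it to be free (not bound by any c-commanding expression).
— she: subject of the clause headed by 'assumed'; the pronoun c-commands the R-expression — coreference blocked (Principle C).

No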